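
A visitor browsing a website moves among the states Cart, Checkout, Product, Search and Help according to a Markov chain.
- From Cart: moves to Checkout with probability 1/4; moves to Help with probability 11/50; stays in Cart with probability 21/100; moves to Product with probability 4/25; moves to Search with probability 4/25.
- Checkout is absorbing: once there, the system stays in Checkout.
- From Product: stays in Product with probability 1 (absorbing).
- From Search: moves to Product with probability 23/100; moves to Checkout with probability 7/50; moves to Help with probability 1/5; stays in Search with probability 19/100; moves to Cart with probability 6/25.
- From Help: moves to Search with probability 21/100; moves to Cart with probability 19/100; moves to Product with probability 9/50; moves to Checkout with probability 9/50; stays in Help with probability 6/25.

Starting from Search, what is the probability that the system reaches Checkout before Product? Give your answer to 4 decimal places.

0.4592

Let h(s) be the probability of absorption at Checkout starting from transient state s. Then h(Checkout) = 1 and h(Product) = 0. By first-step analysis:
h(Cart) = 0.21·h(Cart) + 0.25·1 + 0.16·0 + 0.16·h(Search) + 0.22·h(Help)
h(Search) = 0.24·h(Cart) + 0.14·1 + 0.23·0 + 0.19·h(Search) + 0.2·h(Help)
h(Help) = 0.19·h(Cart) + 0.18·1 + 0.18·0 + 0.21·h(Search) + 0.24·h(Help)
Solving: h(Cart) = 0.5490, h(Search) = 0.4592, h(Help) = 0.5010.
Starting from Search, the probability is 0.4592.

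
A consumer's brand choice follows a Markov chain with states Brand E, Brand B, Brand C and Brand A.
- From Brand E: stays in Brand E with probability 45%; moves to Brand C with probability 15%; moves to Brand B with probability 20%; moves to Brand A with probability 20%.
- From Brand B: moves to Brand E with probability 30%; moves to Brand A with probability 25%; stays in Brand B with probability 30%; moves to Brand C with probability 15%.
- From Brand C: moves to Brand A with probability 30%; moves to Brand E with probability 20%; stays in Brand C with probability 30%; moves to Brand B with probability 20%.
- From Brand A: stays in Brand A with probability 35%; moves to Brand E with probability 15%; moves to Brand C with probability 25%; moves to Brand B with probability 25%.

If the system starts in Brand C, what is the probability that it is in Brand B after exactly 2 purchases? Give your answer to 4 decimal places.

0.2350

Propagate the distribution vector 2 purchases from Brand C.
After 0 purchases: (0.0000, 0.0000, 1.0000, 0.0000)
After 1 purchase: (0.2000, 0.2000, 0.3000, 0.3000)
After 2 purchases: (0.2550, 0.2350, 0.2250, 0.2850)
P(in Brand B after 2 purchases) = 0.2350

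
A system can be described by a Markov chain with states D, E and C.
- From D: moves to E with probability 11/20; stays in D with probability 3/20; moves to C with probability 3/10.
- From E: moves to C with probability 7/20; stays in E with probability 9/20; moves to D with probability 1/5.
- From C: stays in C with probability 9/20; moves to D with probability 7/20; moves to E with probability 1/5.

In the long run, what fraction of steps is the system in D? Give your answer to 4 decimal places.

0.2441

Let the stationary distribution be π with π = πP and π_1 + π_2 + π_3 = 1.
π_1 = 0.15·π_1 + 0.2·π_2 + 0.35·π_3
π_2 = 0.55·π_1 + 0.45·π_2 + 0.2·π_3
Solving with the normalization constraint gives π = (0.2441, 0.3806, 0.3753).
So the stationary probability of D is 0.2441.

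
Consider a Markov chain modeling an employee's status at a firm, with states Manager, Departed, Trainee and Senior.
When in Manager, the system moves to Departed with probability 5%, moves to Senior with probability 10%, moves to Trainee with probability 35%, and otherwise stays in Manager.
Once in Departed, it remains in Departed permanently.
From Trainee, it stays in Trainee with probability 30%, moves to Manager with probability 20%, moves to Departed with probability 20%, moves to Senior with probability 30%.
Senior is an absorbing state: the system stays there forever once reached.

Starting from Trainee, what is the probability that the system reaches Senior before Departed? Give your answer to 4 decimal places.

Let h(s) be the probability of absorption at Senior starting from transient state s. Then h(Senior) = 1 and h(Departed) = 0. By first-step analysis:
h(Manager) = 0.5·h(Manager) + 0.05·0 + 0.35·h(Trainee) + 0.1·1
h(Trainee) = 0.2·h(Manager) + 0.2·0 + 0.3·h(Trainee) + 0.3·1
Solving: h(Manager) = 0.6250, h(Trainee) = 0.6071.
Starting from Trainee, the probability is 0.6071.

0.6071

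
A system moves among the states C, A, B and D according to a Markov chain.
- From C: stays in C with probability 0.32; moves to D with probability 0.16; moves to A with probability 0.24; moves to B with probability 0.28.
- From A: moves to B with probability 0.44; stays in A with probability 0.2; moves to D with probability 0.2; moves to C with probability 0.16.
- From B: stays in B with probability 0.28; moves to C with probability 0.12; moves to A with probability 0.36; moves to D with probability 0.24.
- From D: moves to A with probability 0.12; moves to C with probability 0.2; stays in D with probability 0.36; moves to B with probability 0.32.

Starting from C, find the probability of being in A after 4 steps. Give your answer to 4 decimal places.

0.2408

Propagate the distribution vector 4 steps from C.
After 0 steps: (1.0000, 0.0000, 0.0000, 0.0000)
After 1 step: (0.3200, 0.2400, 0.2800, 0.1600)
After 2 steps: (0.2064, 0.2448, 0.3248, 0.2240)
After 3 steps: (0.1890, 0.2423, 0.3281, 0.2406)
After 4 steps: (0.1867, 0.2408, 0.3284, 0.2441)
P(in A after 4 steps) = 0.2408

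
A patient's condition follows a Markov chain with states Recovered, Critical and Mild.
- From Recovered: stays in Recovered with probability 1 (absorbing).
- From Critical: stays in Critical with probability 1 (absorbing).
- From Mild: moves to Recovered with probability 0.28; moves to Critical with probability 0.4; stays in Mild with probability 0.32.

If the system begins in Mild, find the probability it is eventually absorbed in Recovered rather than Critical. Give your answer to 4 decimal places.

0.4118

Let h(s) be the probability of absorption at Recovered starting from transient state s. Then h(Recovered) = 1 and h(Critical) = 0. By first-step analysis:
h(Mild) = 0.28·1 + 0.4·0 + 0.32·h(Mild)
Solving: h(Mild) = 0.4118.
Starting from Mild, the probability is 0.4118.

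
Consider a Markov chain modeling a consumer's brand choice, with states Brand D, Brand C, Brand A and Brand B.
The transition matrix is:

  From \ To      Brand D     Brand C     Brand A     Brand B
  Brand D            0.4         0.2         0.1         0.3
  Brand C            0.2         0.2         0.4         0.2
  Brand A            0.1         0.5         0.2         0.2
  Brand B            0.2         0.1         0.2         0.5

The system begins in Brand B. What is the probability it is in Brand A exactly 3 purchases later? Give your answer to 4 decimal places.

Propagate the distribution vector 3 purchases from Brand B.
After 0 purchases: (0.0000, 0.0000, 0.0000, 1.0000)
After 1 purchase: (0.2000, 0.1000, 0.2000, 0.5000)
After 2 purchases: (0.2200, 0.2100, 0.2000, 0.3700)
After 3 purchases: (0.2240, 0.2230, 0.2200, 0.3330)
P(in Brand A after 3 purchases) = 0.2200

0.2200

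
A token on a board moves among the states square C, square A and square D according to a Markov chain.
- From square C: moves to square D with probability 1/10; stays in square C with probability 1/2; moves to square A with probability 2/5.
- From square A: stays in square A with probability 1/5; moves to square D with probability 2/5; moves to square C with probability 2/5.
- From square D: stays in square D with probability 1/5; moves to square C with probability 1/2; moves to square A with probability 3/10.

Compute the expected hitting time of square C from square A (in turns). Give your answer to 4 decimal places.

2.3077

Let t(s) be the expected number of turns to first reach square C from state s, with t(square C) = 0. Conditioning on the first turn:
t(square A) = 1 + 0.2·t(square A) + 0.4·t(square D)
t(square D) = 1 + 0.3·t(square A) + 0.2·t(square D)
Solving: t(square A) = 2.3077, t(square D) = 2.1154.
Expected turns from square A to square C: 2.3077.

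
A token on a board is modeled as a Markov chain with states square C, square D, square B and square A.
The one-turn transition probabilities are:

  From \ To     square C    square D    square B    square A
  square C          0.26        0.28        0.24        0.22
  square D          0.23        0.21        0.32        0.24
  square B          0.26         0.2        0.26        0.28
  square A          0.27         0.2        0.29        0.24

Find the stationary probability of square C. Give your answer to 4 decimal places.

Let the stationary distribution be π with π = πP and π_1 + π_2 + π_3 + π_4 = 1.
π_1 = 0.26·π_1 + 0.23·π_2 + 0.26·π_3 + 0.27·π_4
π_2 = 0.28·π_1 + 0.21·π_2 + 0.2·π_3 + 0.2·π_4
π_3 = 0.24·π_1 + 0.32·π_2 + 0.26·π_3 + 0.29·π_4
Solving with the normalization constraint gives π = (0.2558, 0.2227, 0.2756, 0.2459).
So the stationary probability of square C is 0.2558.

0.2558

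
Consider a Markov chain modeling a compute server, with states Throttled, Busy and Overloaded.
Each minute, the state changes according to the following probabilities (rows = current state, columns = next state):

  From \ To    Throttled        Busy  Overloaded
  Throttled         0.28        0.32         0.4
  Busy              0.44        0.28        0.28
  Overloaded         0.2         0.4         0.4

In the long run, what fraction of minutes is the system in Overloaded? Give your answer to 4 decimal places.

Let the stationary distribution be π with π = πP and π_1 + π_2 + π_3 = 1.
π_1 = 0.28·π_1 + 0.44·π_2 + 0.2·π_3
π_2 = 0.32·π_1 + 0.28·π_2 + 0.4·π_3
Solving with the normalization constraint gives π = (0.3049, 0.3354, 0.3598).
So the stationary probability of Overloaded is 0.3598.

0.3598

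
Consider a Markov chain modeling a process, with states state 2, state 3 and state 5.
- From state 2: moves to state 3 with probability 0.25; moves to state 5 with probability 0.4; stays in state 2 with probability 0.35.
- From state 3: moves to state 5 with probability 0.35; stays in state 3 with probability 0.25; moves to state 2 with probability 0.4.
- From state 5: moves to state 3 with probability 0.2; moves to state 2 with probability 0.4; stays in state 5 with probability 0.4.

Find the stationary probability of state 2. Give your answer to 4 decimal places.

0.3810

Let the stationary distribution be π with π = πP and π_1 + π_2 + π_3 = 1.
π_1 = 0.35·π_1 + 0.4·π_2 + 0.4·π_3
π_2 = 0.25·π_1 + 0.25·π_2 + 0.2·π_3
Solving with the normalization constraint gives π = (0.3810, 0.2306, 0.3885).
So the stationary probability of state 2 is 0.3810.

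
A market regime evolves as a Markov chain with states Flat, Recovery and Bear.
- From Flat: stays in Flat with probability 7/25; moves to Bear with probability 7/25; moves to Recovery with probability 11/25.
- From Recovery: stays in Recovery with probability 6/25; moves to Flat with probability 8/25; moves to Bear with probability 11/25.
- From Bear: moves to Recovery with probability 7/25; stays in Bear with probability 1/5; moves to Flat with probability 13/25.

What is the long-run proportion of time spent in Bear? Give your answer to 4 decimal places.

Let the stationary distribution be π with π = πP and π_1 + π_2 + π_3 = 1.
π_1 = 0.28·π_1 + 0.32·π_2 + 0.52·π_3
π_2 = 0.44·π_1 + 0.24·π_2 + 0.28·π_3
Solving with the normalization constraint gives π = (0.3668, 0.3257, 0.3075).
So the stationary probability of Bear is 0.3075.

0.3075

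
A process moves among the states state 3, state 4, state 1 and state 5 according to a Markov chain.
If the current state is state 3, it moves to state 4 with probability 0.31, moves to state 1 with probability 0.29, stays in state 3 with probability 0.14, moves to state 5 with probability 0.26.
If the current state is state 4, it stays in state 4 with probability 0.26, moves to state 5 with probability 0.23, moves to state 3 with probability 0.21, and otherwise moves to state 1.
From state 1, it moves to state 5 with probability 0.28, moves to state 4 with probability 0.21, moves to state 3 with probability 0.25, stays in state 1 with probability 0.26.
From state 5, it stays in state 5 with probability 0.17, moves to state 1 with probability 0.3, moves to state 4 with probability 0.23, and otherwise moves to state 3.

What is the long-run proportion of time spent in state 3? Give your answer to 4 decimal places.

0.2269

Let the stationary distribution be π with π = πP and π_1 + π_2 + π_3 + π_4 = 1.
π_1 = 0.14·π_1 + 0.21·π_2 + 0.25·π_3 + 0.3·π_4
π_2 = 0.31·π_1 + 0.26·π_2 + 0.21·π_3 + 0.23·π_4
π_3 = 0.29·π_1 + 0.3·π_2 + 0.26·π_3 + 0.3·π_4
Solving with the normalization constraint gives π = (0.2269, 0.2499, 0.2863, 0.2369).
So the stationary probability of state 3 is 0.2269.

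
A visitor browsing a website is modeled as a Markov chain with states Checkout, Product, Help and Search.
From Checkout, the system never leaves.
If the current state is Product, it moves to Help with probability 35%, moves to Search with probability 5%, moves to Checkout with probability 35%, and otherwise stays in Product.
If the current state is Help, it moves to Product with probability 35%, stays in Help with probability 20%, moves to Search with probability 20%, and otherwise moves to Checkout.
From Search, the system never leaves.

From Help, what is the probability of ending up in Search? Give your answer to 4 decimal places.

0.3508

Let h(s) be the probability of absorption at Search starting from transient state s. Then h(Search) = 1 and h(Checkout) = 0. By first-step analysis:
h(Product) = 0.35·0 + 0.25·h(Product) + 0.35·h(Help) + 0.05·1
h(Help) = 0.25·0 + 0.35·h(Product) + 0.2·h(Help) + 0.2·1
Solving: h(Product) = 0.2304, h(Help) = 0.3508.
Starting from Help, the probability is 0.3508.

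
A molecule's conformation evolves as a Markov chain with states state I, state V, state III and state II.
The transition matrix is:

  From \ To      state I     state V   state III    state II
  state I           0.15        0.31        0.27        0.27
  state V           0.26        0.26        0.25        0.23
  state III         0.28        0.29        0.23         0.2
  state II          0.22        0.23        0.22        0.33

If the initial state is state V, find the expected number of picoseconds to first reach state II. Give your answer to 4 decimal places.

Let t(s) be the expected number of picoseconds to first reach state II from state s, with t(state II) = 0. Conditioning on the first picosecond:
t(state I) = 1 + 0.15·t(state I) + 0.31·t(state V) + 0.27·t(state III)
t(state V) = 1 + 0.26·t(state I) + 0.26·t(state V) + 0.25·t(state III)
t(state III) = 1 + 0.28·t(state I) + 0.29·t(state V) + 0.23·t(state III)
Solving: t(state I) = 4.1562, t(state V) = 4.3093, t(state III) = 4.4330.
Expected picoseconds from state V to state II: 4.3093.

4.3093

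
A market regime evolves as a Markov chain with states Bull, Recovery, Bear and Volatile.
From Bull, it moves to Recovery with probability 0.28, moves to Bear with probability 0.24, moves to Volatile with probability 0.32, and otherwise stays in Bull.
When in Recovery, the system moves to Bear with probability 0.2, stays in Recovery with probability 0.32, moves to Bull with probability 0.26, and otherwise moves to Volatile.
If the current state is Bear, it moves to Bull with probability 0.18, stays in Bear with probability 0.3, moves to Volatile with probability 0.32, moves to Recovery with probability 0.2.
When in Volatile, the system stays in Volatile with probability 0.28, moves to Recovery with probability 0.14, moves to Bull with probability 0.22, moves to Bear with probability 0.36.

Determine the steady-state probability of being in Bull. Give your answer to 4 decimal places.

0.2054

Let the stationary distribution be π with π = πP and π_1 + π_2 + π_3 + π_4 = 1.
π_1 = 0.16·π_1 + 0.26·π_2 + 0.18·π_3 + 0.22·π_4
π_2 = 0.28·π_1 + 0.32·π_2 + 0.2·π_3 + 0.14·π_4
π_3 = 0.24·π_1 + 0.2·π_2 + 0.3·π_3 + 0.36·π_4
Solving with the normalization constraint gives π = (0.2054, 0.2265, 0.2822, 0.2859).
So the stationary probability of Bull is 0.2054.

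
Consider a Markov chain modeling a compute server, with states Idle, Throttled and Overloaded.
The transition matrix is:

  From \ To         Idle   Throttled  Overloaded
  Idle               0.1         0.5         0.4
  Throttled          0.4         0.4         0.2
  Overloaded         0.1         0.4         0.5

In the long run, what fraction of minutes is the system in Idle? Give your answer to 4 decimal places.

Let the stationary distribution be π with π = πP and π_1 + π_2 + π_3 = 1.
π_1 = 0.1·π_1 + 0.4·π_2 + 0.1·π_3
π_2 = 0.5·π_1 + 0.4·π_2 + 0.4·π_3
Solving with the normalization constraint gives π = (0.2268, 0.4227, 0.3505).
So the stationary probability of Idle is 0.2268.

0.2268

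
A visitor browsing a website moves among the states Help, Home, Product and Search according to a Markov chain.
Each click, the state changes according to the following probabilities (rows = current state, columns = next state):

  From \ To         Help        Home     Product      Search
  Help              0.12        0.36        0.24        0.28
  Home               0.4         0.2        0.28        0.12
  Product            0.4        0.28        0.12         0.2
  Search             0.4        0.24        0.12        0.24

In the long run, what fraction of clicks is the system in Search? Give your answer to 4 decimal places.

0.2115

Let the stationary distribution be π with π = πP and π_1 + π_2 + π_3 + π_4 = 1.
π_1 = 0.12·π_1 + 0.4·π_2 + 0.4·π_3 + 0.4·π_4
π_2 = 0.36·π_1 + 0.2·π_2 + 0.28·π_3 + 0.24·π_4
π_3 = 0.24·π_1 + 0.28·π_2 + 0.12·π_3 + 0.12·π_4
Solving with the normalization constraint gives π = (0.3125, 0.2746, 0.2014, 0.2115).
So the stationary probability of Search is 0.2115.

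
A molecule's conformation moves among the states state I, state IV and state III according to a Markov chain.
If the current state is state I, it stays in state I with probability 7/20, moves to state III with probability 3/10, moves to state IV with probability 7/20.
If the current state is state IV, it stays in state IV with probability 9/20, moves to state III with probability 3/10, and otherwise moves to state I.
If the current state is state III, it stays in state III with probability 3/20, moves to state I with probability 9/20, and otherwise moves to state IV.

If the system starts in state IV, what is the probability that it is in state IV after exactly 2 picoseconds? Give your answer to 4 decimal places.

0.4100

Sum over the intermediate state after 1 picosecond:
P = P(state IV→state I)·P(state I→state IV) + P(state IV→state IV)·P(state IV→state IV) + P(state IV→state III)·P(state III→state IV)
  = 0.25×0.35 + 0.45×0.45 + 0.3×0.4
  = 0.0875 + 0.2025 + 0.1200 = 0.4100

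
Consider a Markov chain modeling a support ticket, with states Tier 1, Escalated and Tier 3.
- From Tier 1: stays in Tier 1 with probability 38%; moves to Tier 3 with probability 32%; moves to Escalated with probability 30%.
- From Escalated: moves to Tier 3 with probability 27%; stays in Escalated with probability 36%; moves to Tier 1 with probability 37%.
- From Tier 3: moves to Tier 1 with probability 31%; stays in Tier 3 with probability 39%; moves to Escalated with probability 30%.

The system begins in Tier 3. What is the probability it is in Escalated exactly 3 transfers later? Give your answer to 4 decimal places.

0.3191

Propagate the distribution vector 3 transfers from Tier 3.
After 0 transfers: (0.0000, 0.0000, 1.0000)
After 1 transfer: (0.3100, 0.3000, 0.3900)
After 2 transfers: (0.3497, 0.3180, 0.3323)
After 3 transfers: (0.3536, 0.3191, 0.3274)
P(in Escalated after 3 transfers) = 0.3191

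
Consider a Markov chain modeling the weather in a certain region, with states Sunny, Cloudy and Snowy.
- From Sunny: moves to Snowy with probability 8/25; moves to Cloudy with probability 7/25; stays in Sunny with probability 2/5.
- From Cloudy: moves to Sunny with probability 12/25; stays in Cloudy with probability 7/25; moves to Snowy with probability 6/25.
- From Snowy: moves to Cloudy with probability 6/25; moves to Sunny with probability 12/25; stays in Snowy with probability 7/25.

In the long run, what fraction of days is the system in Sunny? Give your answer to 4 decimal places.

Let the stationary distribution be π with π = πP and π_1 + π_2 + π_3 = 1.
π_1 = 0.4·π_1 + 0.48·π_2 + 0.48·π_3
π_2 = 0.28·π_1 + 0.28·π_2 + 0.24·π_3
Solving with the normalization constraint gives π = (0.4444, 0.2685, 0.2870).
So the stationary probability of Sunny is 0.4444.

0.4444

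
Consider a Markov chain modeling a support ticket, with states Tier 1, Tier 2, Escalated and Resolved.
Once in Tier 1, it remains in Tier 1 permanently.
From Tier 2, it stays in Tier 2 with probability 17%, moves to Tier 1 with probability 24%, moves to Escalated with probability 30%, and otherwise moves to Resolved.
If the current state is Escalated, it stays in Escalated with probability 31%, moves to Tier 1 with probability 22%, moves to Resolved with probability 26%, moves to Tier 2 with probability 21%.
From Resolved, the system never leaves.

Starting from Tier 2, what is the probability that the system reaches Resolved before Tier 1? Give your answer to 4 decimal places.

Let h(s) be the probability of absorption at Resolved starting from transient state s. Then h(Resolved) = 1 and h(Tier 1) = 0. By first-step analysis:
h(Tier 2) = 0.24·0 + 0.17·h(Tier 2) + 0.3·h(Escalated) + 0.29·1
h(Escalated) = 0.22·0 + 0.21·h(Tier 2) + 0.31·h(Escalated) + 0.26·1
Solving: h(Tier 2) = 0.5456, h(Escalated) = 0.5429.
Starting from Tier 2, the probability is 0.5456.

0.5456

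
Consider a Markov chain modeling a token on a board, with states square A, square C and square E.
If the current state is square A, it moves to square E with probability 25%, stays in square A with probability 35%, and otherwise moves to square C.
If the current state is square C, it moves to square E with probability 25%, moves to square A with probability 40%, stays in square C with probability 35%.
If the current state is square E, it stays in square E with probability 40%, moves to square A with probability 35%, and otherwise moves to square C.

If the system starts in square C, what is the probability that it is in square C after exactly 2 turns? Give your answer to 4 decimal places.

Sum over the intermediate state after 1 turn:
P = P(square C→square A)·P(square A→square C) + P(square C→square C)·P(square C→square C) + P(square C→square E)·P(square E→square C)
  = 0.4×0.4 + 0.35×0.35 + 0.25×0.25
  = 0.1600 + 0.1225 + 0.0625 = 0.3450

0.3450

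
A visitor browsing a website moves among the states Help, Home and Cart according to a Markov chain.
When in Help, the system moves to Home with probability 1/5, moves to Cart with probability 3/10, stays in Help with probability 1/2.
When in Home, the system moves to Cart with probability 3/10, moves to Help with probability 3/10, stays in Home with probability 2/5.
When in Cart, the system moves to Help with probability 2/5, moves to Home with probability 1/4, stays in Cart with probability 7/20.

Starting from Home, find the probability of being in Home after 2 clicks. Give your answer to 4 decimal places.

0.2950

Sum over the intermediate state after 1 click:
P = P(Home→Help)·P(Help→Home) + P(Home→Home)·P(Home→Home) + P(Home→Cart)·P(Cart→Home)
  = 0.3×0.2 + 0.4×0.4 + 0.3×0.25
  = 0.0600 + 0.1600 + 0.0750 = 0.2950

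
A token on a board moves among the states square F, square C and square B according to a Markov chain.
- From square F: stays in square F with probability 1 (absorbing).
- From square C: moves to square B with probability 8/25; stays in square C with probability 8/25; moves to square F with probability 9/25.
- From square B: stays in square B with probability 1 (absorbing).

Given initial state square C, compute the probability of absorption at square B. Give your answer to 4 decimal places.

0.4706

Let h(s) be the probability of absorption at square B starting from transient state s. Then h(square B) = 1 and h(square F) = 0. By first-step analysis:
h(square C) = 0.36·0 + 0.32·h(square C) + 0.32·1
Solving: h(square C) = 0.4706.
Starting from square C, the probability is 0.4706.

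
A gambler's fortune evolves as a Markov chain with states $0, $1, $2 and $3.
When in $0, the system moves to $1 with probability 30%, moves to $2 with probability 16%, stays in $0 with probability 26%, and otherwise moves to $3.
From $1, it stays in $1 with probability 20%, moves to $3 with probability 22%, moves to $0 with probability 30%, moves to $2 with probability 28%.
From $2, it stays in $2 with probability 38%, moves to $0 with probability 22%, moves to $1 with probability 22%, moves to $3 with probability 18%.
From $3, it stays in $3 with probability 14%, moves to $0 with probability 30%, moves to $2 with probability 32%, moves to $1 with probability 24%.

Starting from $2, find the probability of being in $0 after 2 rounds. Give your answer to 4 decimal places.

0.2608

Propagate the distribution vector 2 rounds from $2.
After 0 rounds: (0.0000, 0.0000, 1.0000, 0.0000)
After 1 round: (0.2200, 0.2200, 0.3800, 0.1800)
After 2 rounds: (0.2608, 0.2368, 0.2988, 0.2036)
P(in $0 after 2 rounds) = 0.2608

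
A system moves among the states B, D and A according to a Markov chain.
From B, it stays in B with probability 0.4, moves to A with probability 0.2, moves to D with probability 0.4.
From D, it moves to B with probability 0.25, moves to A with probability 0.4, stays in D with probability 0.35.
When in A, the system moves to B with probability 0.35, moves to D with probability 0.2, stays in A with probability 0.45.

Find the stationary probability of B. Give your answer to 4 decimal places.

Let the stationary distribution be π with π = πP and π_1 + π_2 + π_3 = 1.
π_1 = 0.4·π_1 + 0.25·π_2 + 0.35·π_3
π_2 = 0.4·π_1 + 0.35·π_2 + 0.2·π_3
Solving with the normalization constraint gives π = (0.3353, 0.3142, 0.3505).
So the stationary probability of B is 0.3353.

0.3353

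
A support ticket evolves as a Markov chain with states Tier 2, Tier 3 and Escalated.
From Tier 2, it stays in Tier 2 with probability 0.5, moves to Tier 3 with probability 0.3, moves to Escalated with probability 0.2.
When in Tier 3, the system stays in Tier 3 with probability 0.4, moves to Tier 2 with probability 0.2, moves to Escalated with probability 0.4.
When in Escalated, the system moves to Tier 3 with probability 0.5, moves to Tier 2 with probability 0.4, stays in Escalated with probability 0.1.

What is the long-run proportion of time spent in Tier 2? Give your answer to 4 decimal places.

0.3579

Let the stationary distribution be π with π = πP and π_1 + π_2 + π_3 = 1.
π_1 = 0.5·π_1 + 0.2·π_2 + 0.4·π_3
π_2 = 0.3·π_1 + 0.4·π_2 + 0.5·π_3
Solving with the normalization constraint gives π = (0.3579, 0.3895, 0.2526).
So the stationary probability of Tier 2 is 0.3579.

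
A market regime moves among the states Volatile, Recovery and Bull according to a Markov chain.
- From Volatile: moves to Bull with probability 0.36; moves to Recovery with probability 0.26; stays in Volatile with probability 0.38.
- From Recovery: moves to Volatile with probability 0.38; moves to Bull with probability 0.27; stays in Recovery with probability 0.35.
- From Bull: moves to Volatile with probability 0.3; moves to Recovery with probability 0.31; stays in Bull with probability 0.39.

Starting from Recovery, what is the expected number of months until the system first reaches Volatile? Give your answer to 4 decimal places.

Let t(s) be the expected number of months to first reach Volatile from state s, with t(Volatile) = 0. Conditioning on the first month:
t(Recovery) = 1 + 0.35·t(Recovery) + 0.27·t(Bull)
t(Bull) = 1 + 0.31·t(Recovery) + 0.39·t(Bull)
Solving: t(Recovery) = 2.8133, t(Bull) = 3.0691.
Expected months from Recovery to Volatile: 2.8133.

2.8133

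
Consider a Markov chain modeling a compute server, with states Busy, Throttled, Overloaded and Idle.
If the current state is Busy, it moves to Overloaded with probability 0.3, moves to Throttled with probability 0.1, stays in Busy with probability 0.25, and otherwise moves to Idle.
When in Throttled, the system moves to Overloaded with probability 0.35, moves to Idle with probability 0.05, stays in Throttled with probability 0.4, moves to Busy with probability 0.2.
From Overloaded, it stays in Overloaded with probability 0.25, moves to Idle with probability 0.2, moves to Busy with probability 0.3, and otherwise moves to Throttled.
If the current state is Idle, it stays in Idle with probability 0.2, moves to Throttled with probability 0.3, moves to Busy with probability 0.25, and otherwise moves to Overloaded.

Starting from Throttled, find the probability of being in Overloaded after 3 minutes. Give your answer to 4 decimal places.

Propagate the distribution vector 3 minutes from Throttled.
After 0 minutes: (0.0000, 1.0000, 0.0000, 0.0000)
After 1 minute: (0.2000, 0.4000, 0.3500, 0.0500)
After 2 minutes: (0.2475, 0.2825, 0.3000, 0.1700)
After 3 minutes: (0.2509, 0.2638, 0.2906, 0.1948)
P(in Overloaded after 3 minutes) = 0.2906

0.2906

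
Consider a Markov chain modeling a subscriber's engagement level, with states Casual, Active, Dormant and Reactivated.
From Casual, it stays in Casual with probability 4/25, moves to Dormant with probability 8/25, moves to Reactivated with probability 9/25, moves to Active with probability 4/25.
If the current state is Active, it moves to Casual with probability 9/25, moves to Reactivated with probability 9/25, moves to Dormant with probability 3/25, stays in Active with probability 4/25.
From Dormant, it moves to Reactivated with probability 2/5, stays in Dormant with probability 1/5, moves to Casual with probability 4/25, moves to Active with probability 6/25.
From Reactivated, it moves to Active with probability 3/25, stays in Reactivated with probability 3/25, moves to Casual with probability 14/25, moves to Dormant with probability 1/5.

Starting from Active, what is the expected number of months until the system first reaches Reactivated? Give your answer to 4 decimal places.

Let t(s) be the expected number of months to first reach Reactivated from state s, with t(Reactivated) = 0. Conditioning on the first month:
t(Casual) = 1 + 0.16·t(Casual) + 0.16·t(Active) + 0.32·t(Dormant)
t(Active) = 1 + 0.36·t(Casual) + 0.16·t(Active) + 0.12·t(Dormant)
t(Dormant) = 1 + 0.16·t(Casual) + 0.24·t(Active) + 0.2·t(Dormant)
Solving: t(Casual) = 2.7017, t(Active) = 2.7207, t(Dormant) = 2.6065.
Expected months from Active to Reactivated: 2.7207.

2.7207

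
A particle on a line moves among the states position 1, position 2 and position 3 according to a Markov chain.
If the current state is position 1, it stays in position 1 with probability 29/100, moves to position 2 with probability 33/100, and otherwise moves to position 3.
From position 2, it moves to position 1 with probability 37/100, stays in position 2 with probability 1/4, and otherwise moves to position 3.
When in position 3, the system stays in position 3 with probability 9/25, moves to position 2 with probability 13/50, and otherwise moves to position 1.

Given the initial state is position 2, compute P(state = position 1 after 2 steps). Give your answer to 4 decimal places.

Sum over the intermediate state after 1 step:
P = P(position 2→position 1)·P(position 1→position 1) + P(position 2→position 2)·P(position 2→position 1) + P(position 2→position 3)·P(position 3→position 1)
  = 0.37×0.29 + 0.25×0.37 + 0.38×0.38
  = 0.1073 + 0.0925 + 0.1444 = 0.3442

0.3442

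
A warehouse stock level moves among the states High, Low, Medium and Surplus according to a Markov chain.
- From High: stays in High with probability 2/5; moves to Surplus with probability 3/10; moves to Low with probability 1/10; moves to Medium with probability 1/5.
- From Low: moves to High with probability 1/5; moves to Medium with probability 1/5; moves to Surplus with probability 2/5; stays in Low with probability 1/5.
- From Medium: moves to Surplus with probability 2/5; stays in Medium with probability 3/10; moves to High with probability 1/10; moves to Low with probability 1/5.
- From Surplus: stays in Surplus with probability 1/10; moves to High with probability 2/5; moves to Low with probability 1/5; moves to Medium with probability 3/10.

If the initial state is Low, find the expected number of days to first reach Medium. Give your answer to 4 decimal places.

Let t(s) be the expected number of days to first reach Medium from state s, with t(Medium) = 0. Conditioning on the first day:
t(High) = 1 + 0.4·t(High) + 0.1·t(Low) + 0.3·t(Surplus)
t(Low) = 1 + 0.2·t(High) + 0.2·t(Low) + 0.4·t(Surplus)
t(Surplus) = 1 + 0.4·t(High) + 0.2·t(Low) + 0.1·t(Surplus)
Solving: t(High) = 4.4215, t(Low) = 4.3802, t(Surplus) = 4.0496.
Expected days from Low to Medium: 4.3802.

4.3802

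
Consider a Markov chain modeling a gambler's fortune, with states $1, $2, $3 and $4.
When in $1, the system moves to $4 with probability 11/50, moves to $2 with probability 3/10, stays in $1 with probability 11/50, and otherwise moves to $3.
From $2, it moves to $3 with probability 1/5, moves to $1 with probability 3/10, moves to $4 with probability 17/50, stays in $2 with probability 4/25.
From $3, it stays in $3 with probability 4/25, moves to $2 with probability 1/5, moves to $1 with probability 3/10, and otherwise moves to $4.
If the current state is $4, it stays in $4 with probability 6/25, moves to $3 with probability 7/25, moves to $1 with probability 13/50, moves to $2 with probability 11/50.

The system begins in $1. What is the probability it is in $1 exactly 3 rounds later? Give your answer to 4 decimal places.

0.2664

Propagate the distribution vector 3 rounds from $1.
After 0 rounds: (1.0000, 0.0000, 0.0000, 0.0000)
After 1 round: (0.2200, 0.3000, 0.2600, 0.2200)
After 2 rounds: (0.2736, 0.2144, 0.2204, 0.2916)
After 3 rounds: (0.2664, 0.2246, 0.2309, 0.2780)
P(in $1 after 3 rounds) = 0.2664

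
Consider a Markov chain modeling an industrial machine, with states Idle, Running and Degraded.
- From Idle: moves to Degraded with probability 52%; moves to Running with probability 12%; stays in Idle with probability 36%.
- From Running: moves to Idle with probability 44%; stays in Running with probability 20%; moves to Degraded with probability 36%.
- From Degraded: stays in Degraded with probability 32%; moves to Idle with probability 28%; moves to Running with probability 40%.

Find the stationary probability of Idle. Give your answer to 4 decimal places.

Let the stationary distribution be π with π = πP and π_1 + π_2 + π_3 = 1.
π_1 = 0.36·π_1 + 0.44·π_2 + 0.28·π_3
π_2 = 0.12·π_1 + 0.2·π_2 + 0.4·π_3
Solving with the normalization constraint gives π = (0.3482, 0.2521, 0.3997).
So the stationary probability of Idle is 0.3482.

0.3482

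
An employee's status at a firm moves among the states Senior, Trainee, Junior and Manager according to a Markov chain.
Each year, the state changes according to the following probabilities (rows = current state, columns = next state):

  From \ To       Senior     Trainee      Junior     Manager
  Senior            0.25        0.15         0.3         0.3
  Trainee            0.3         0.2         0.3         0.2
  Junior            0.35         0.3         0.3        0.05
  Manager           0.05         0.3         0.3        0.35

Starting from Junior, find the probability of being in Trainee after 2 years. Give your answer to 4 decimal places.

Propagate the distribution vector 2 years from Junior.
After 0 years: (0.0000, 0.0000, 1.0000, 0.0000)
After 1 year: (0.3500, 0.3000, 0.3000, 0.0500)
After 2 years: (0.2850, 0.2175, 0.3000, 0.1975)
P(in Trainee after 2 years) = 0.2175

0.2175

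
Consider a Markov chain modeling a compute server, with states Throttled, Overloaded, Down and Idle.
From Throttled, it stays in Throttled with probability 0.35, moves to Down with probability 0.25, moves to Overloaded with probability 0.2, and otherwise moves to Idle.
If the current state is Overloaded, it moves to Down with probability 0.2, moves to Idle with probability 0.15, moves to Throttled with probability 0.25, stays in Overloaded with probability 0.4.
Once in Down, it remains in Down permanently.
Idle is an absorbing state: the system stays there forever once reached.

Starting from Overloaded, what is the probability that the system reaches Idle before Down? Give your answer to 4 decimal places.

0.4338

Let h(s) be the probability of absorption at Idle starting from transient state s. Then h(Idle) = 1 and h(Down) = 0. By first-step analysis:
h(Throttled) = 0.35·h(Throttled) + 0.2·h(Overloaded) + 0.25·0 + 0.2·1
h(Overloaded) = 0.25·h(Throttled) + 0.4·h(Overloaded) + 0.2·0 + 0.15·1
Solving: h(Throttled) = 0.4412, h(Overloaded) = 0.4338.
Starting from Overloaded, the probability is 0.4338.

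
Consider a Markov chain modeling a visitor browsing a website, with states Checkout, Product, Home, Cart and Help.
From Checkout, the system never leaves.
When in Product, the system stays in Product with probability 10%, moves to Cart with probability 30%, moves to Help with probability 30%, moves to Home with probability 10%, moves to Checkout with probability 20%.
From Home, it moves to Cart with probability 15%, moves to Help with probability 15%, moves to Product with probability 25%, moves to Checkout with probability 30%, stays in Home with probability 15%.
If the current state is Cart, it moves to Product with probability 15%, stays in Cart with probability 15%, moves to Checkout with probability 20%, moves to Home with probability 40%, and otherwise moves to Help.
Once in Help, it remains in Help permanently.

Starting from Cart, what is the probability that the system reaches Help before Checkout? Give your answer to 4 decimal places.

Let h(s) be the probability of absorption at Help starting from transient state s. Then h(Help) = 1 and h(Checkout) = 0. By first-step analysis:
h(Product) = 0.2·0 + 0.1·h(Product) + 0.1·h(Home) + 0.3·h(Cart) + 0.3·1
h(Home) = 0.3·0 + 0.25·h(Product) + 0.15·h(Home) + 0.15·h(Cart) + 0.15·1
h(Cart) = 0.2·0 + 0.15·h(Product) + 0.4·h(Home) + 0.15·h(Cart) + 0.1·1
Solving: h(Product) = 0.5084, h(Home) = 0.3954, h(Cart) = 0.3935.
Starting from Cart, the probability is 0.3935.

0.3935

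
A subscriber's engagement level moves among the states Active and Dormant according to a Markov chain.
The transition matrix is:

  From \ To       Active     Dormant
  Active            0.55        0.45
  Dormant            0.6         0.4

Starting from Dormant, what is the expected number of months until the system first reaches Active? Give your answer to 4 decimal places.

Let t(s) be the expected number of months to first reach Active from state s, with t(Active) = 0. Conditioning on the first month:
t(Dormant) = 1 + 0.4·t(Dormant)
Solving: t(Dormant) = 1.6667.
Expected months from Dormant to Active: 1.6667.

1.6667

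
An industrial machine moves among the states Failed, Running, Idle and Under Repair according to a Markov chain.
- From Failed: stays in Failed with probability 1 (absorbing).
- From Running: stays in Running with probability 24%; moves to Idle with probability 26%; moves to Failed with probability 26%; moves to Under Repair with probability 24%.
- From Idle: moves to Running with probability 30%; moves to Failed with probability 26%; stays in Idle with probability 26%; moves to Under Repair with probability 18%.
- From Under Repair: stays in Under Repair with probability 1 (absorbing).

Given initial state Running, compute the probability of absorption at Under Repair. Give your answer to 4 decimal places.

Let h(s) be the probability of absorption at Under Repair starting from transient state s. Then h(Under Repair) = 1 and h(Failed) = 0. By first-step analysis:
h(Running) = 0.26·0 + 0.24·h(Running) + 0.26·h(Idle) + 0.24·1
h(Idle) = 0.26·0 + 0.3·h(Running) + 0.26·h(Idle) + 0.18·1
Solving: h(Running) = 0.4633, h(Idle) = 0.4310.
Starting from Running, the probability is 0.4633.

0.4633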